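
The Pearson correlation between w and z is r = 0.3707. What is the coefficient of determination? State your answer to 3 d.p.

r² = (0.3707)² = 0.137

0.137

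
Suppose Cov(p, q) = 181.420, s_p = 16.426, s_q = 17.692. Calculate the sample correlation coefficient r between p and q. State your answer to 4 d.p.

0.6243

r = Cov(p,q) / (s_p · s_q) = 181.420 / (16.426 × 17.692)
  = 181.420 / 290.6088 ≈ 0.6243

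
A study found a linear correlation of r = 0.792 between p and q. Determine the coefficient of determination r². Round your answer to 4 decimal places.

0.6273

r² = (0.792)² = 0.6273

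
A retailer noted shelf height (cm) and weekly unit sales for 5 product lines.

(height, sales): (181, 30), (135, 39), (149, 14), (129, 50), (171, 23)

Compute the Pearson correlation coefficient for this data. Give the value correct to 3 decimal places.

n = 5, Σx = 765, Σy = 156, Σx² = 119069, Σy² = 5646, Σxy = 23164
nΣxy − ΣxΣy = 115820 − 119340 = -3520
nΣx² − (Σx)² = 595345 − 585225 = 10120; nΣy² − (Σy)² = 28230 − 24336 = 3894
r = -3520 / √(10120 × 3894) = -3520 / 6277.5218 ≈ -0.561

-0.561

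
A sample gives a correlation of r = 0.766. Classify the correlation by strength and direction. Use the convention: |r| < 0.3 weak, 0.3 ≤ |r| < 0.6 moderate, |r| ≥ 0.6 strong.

strong positive

r = 0.766 > 0 so the relationship is positive.
|r| = 0.766, which falls in the strong range.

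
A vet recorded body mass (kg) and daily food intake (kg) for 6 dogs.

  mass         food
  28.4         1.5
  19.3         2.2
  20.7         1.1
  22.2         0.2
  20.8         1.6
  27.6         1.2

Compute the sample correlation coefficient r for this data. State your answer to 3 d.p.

n = 6, Σx = 139, Σy = 7.8, Σx² = 3294.78, Σy² = 12.34, Σxy = 178.67
nΣxy − ΣxΣy = 1072.02 − 1084.2 = -12.18
nΣx² − (Σx)² = 19768.68 − 19321 = 447.68; nΣy² − (Σy)² = 74.04 − 60.84 = 13.2
r = -12.18 / √(447.68 × 13.2) = -12.18 / 76.8725 ≈ -0.158

-0.158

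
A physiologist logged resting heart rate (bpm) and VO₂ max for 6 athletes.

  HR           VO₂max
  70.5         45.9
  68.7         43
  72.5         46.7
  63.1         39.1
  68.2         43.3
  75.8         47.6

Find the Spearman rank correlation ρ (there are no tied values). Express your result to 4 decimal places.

0.9429

Rank HR: 4, 3, 5, 1, 2, 6
Rank VO₂max: 4, 2, 5, 1, 3, 6
d = rank(HR) − rank(VO₂max): 0, 1, 0, 0, -1, 0; Σd² = 2
ρ = 1 − 6Σd² / [n(n²−1)] = 1 − 6×2 / (6×35) = 1 − 12/210 ≈ 0.9429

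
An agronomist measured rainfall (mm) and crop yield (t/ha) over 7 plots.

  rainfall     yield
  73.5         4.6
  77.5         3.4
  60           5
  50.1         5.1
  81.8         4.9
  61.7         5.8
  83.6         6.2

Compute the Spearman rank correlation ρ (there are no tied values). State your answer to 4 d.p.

-0.0357

Rank rainfall: 4, 5, 2, 1, 6, 3, 7
Rank yield: 2, 1, 4, 5, 3, 6, 7
d = rank(rainfall) − rank(yield): 2, 4, -2, -4, 3, -3, 0; Σd² = 58
ρ = 1 − 6Σd² / [n(n²−1)] = 1 − 6×58 / (7×48) = 1 − 348/336 ≈ -0.0357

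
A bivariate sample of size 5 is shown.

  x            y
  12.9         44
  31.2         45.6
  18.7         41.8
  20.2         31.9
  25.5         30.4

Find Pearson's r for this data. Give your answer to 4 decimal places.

-0.0596

n = 5, Σx = 108.5, Σy = 193.7, Σx² = 2547.83, Σy² = 7704.37, Σxy = 4191.56
nΣxy − ΣxΣy = 20957.8 − 21016.45 = -58.65
nΣx² − (Σx)² = 12739.15 − 11772.25 = 966.9; nΣy² − (Σy)² = 38521.85 − 37519.69 = 1002.16
r = -58.65 / √(966.9 × 1002.16) = -58.65 / 984.3721 ≈ -0.0596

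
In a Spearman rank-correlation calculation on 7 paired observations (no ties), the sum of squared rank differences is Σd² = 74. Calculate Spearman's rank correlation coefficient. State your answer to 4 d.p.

ρ = 1 − 6Σd² / [n(n²−1)] = 1 − 6×74 / (7×48)
  = 1 − 444/336 = 1 − 1.32143 ≈ -0.3214

-0.3214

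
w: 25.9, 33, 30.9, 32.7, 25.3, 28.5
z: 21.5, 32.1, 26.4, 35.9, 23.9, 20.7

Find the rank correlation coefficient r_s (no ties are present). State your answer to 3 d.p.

0.714

Rank w: 2, 6, 4, 5, 1, 3
Rank z: 2, 5, 4, 6, 3, 1
d = rank(w) − rank(z): 0, 1, 0, -1, -2, 2; Σd² = 10
ρ = 1 − 6Σd² / [n(n²−1)] = 1 − 6×10 / (6×35) = 1 − 60/210 ≈ 0.714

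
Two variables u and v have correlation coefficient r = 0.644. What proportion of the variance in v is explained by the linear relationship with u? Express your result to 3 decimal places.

0.415

r² = (0.644)² = 0.415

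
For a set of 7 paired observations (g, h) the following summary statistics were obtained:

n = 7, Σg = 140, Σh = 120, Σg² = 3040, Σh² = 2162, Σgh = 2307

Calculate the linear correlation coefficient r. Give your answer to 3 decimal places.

-0.586

r = (nΣgh − ΣgΣh) / √[(nΣg² − (Σg)²)(nΣh² − (Σh)²)]
Numerator: 7×2307 − 140×120 = -651
Denominator: √[(21280 − 19600)(15134 − 14400)] = √[1680 × 734] = 1110.4594
r = -651 / 1110.4594 ≈ -0.586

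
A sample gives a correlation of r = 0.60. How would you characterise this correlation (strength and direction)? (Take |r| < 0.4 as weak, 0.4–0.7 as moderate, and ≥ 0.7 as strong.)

r = 0.60 > 0 so the relationship is positive.
|r| = 0.60, which falls in the moderate range.

moderate positive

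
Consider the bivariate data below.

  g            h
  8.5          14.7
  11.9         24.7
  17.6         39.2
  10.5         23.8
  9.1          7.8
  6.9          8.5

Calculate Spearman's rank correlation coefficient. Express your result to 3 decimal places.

0.829

Rank g: 2, 5, 6, 4, 3, 1
Rank h: 3, 5, 6, 4, 1, 2
d = rank(g) − rank(h): -1, 0, 0, 0, 2, -1; Σd² = 6
ρ = 1 − 6Σd² / [n(n²−1)] = 1 − 6×6 / (6×35) = 1 − 36/210 ≈ 0.829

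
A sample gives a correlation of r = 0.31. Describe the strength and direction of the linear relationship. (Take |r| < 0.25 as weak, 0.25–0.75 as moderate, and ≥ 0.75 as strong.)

r = 0.31 > 0 so the relationship is positive.
|r| = 0.31, which falls in the moderate range.

moderate positive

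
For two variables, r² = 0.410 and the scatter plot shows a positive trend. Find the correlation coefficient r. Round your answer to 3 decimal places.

0.640

|r| = √0.410 = 0.640
The association is positive, so r = 0.640.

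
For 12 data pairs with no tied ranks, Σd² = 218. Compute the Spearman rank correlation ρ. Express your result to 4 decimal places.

ρ = 1 − 6Σd² / [n(n²−1)] = 1 − 6×218 / (12×143)
  = 1 − 1308/1716 = 1 − 0.76224 ≈ 0.2378

0.2378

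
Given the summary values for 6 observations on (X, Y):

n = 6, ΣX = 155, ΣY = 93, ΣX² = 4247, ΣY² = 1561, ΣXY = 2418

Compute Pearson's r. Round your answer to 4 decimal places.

0.0910

r = (nΣXY − ΣXΣY) / √[(nΣX² − (ΣX)²)(nΣY² − (ΣY)²)]
Numerator: 6×2418 − 155×93 = 93
Denominator: √[(25482 − 24025)(9366 − 8649)] = √[1457 × 717] = 1022.0905
r = 93 / 1022.0905 ≈ 0.0910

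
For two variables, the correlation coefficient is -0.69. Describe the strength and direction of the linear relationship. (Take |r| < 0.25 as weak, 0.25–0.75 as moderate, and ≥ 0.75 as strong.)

r = -0.69 < 0 so the relationship is negative.
|r| = 0.69, which falls in the moderate range.

moderate negative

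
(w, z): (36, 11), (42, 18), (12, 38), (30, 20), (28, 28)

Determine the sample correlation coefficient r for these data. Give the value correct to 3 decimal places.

n = 5, Σw = 148, Σz = 115, Σw² = 4888, Σz² = 3073, Σwz = 2992
nΣwz − ΣwΣz = 14960 − 17020 = -2060
nΣw² − (Σw)² = 24440 − 21904 = 2536; nΣz² − (Σz)² = 15365 − 13225 = 2140
r = -2060 / √(2536 × 2140) = -2060 / 2329.6008 ≈ -0.884

-0.884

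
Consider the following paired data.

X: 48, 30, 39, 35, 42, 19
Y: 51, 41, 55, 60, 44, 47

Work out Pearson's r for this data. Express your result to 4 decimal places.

n = 6, ΣX = 213, ΣY = 298, ΣX² = 8075, ΣY² = 15052, ΣXY = 10664
nΣXY − ΣXΣY = 63984 − 63474 = 510
nΣX² − (ΣX)² = 48450 − 45369 = 3081; nΣY² − (ΣY)² = 90312 − 88804 = 1508
r = 510 / √(3081 × 1508) = 510 / 2155.4925 ≈ 0.2366

0.2366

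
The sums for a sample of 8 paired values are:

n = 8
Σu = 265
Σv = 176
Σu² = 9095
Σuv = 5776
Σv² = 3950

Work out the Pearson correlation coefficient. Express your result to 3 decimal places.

r = (nΣuv − ΣuΣv) / √[(nΣu² − (Σu)²)(nΣv² − (Σv)²)]
Numerator: 8×5776 − 265×176 = -432
Denominator: √[(72760 − 70225)(31600 − 30976)] = √[2535 × 624] = 1257.7122
r = -432 / 1257.7122 ≈ -0.343

-0.343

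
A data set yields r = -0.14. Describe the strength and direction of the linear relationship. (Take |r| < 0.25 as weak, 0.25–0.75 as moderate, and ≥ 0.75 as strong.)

weak negative

r = -0.14 < 0 so the relationship is negative.
|r| = 0.14, which falls in the weak range.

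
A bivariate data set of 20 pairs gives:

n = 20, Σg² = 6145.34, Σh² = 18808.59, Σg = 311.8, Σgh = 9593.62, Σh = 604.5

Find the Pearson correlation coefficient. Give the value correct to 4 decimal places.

r = (nΣgh − ΣgΣh) / √[(nΣg² − (Σg)²)(nΣh² − (Σh)²)]
Numerator: 20×9593.62 − 311.8×604.5 = 3389.3
Denominator: √[(122906.8 − 97219.24)(376171.8 − 365420.25)] = √[25687.56 × 10751.55] = 16618.6969
r = 3389.3 / 16618.6969 ≈ 0.2039

0.2039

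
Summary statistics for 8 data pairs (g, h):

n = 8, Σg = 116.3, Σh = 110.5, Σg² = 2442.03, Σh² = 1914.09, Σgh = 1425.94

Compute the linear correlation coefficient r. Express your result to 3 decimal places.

-0.334

r = (nΣgh − ΣgΣh) / √[(nΣg² − (Σg)²)(nΣh² − (Σh)²)]
Numerator: 8×1425.94 − 116.3×110.5 = -1443.63
Denominator: √[(19536.24 − 13525.69)(15312.72 − 12210.25)] = √[6010.55 × 3102.47] = 4318.2810
r = -1443.63 / 4318.2810 ≈ -0.334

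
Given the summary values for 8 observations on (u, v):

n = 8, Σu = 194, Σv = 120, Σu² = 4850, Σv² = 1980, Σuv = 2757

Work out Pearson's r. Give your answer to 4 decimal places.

-0.9454

r = (nΣuv − ΣuΣv) / √[(nΣu² − (Σu)²)(nΣv² − (Σv)²)]
Numerator: 8×2757 − 194×120 = -1224
Denominator: √[(38800 − 37636)(15840 − 14400)] = √[1164 × 1440] = 1294.6660
r = -1224 / 1294.6660 ≈ -0.9454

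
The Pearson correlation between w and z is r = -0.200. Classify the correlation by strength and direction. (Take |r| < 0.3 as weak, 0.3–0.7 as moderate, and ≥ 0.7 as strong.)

r = -0.200 < 0 so the relationship is negative.
|r| = 0.200, which falls in the weak range.

weak negative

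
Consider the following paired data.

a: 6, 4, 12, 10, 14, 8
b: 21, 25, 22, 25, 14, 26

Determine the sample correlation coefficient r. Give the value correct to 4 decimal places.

-0.6372

n = 6, Σa = 54, Σb = 133, Σa² = 556, Σb² = 3047, Σab = 1144
nΣab − ΣaΣb = 6864 − 7182 = -318
nΣa² − (Σa)² = 3336 − 2916 = 420; nΣb² − (Σb)² = 18282 − 17689 = 593
r = -318 / √(420 × 593) = -318 / 499.0591 ≈ -0.6372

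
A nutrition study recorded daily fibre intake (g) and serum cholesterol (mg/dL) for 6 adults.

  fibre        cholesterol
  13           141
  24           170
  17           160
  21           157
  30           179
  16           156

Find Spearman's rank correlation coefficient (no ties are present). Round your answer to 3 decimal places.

Rank fibre: 1, 5, 3, 4, 6, 2
Rank cholesterol: 1, 5, 4, 3, 6, 2
d = rank(fibre) − rank(cholesterol): 0, 0, -1, 1, 0, 0; Σd² = 2
ρ = 1 − 6Σd² / [n(n²−1)] = 1 − 6×2 / (6×35) = 1 − 12/210 ≈ 0.943

0.943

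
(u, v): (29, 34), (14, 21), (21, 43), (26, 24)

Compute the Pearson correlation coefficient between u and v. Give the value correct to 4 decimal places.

n = 4, Σu = 90, Σv = 122, Σu² = 2154, Σv² = 4022, Σuv = 2807
nΣuv − ΣuΣv = 11228 − 10980 = 248
nΣu² − (Σu)² = 8616 − 8100 = 516; nΣv² − (Σv)² = 16088 − 14884 = 1204
r = 248 / √(516 × 1204) = 248 / 788.2030 ≈ 0.3146

0.3146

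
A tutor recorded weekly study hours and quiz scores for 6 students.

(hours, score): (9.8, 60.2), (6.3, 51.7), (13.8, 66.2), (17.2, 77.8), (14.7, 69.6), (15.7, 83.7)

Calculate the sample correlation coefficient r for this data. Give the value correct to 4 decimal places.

n = 6, Σx = 77.5, Σy = 409.2, Σx² = 1084.59, Σy² = 28582.06, Σxy = 5504.6
nΣxy − ΣxΣy = 33027.6 − 31713 = 1314.6
nΣx² − (Σx)² = 6507.54 − 6006.25 = 501.29; nΣy² − (Σy)² = 171492.36 − 167444.64 = 4047.72
r = 1314.6 / √(501.29 × 4047.72) = 1314.6 / 1424.4583 ≈ 0.9229

0.9229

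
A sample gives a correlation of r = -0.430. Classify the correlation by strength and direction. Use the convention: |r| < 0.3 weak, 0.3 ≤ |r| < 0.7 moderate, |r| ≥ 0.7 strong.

moderate negative

r = -0.430 < 0 so the relationship is negative.
|r| = 0.430, which falls in the moderate range.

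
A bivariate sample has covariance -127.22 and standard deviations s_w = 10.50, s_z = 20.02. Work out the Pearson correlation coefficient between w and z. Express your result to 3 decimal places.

r = Cov(w,z) / (s_w · s_z) = -127.22 / (10.50 × 20.02)
  = -127.22 / 210.2100 ≈ -0.605

-0.605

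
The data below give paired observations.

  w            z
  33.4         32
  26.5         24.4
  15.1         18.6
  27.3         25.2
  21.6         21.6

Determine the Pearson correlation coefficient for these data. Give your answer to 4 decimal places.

n = 5, Σw = 123.9, Σz = 121.8, Σw² = 3257.67, Σz² = 3066.92, Σwz = 3150.78
nΣwz − ΣwΣz = 15753.9 − 15091.02 = 662.88
nΣw² − (Σw)² = 16288.35 − 15351.21 = 937.14; nΣz² − (Σz)² = 15334.6 − 14835.24 = 499.36
r = 662.88 / √(937.14 × 499.36) = 662.88 / 684.0835 ≈ 0.9690

0.9690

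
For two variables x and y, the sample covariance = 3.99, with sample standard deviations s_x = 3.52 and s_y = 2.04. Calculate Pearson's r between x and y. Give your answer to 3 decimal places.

0.556

r = Cov(x,y) / (s_x · s_y) = 3.99 / (3.52 × 2.04)
  = 3.99 / 7.1808 ≈ 0.556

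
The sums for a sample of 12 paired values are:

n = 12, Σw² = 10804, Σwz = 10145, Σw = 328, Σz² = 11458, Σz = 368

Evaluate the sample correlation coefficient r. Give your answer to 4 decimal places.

r = (nΣwz − ΣwΣz) / √[(nΣw² − (Σw)²)(nΣz² − (Σz)²)]
Numerator: 12×10145 − 328×368 = 1036
Denominator: √[(129648 − 107584)(137496 − 135424)] = √[22064 × 2072] = 6761.4058
r = 1036 / 6761.4058 ≈ 0.1532

0.1532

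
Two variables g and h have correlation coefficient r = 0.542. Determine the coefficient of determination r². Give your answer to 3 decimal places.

r² = (0.542)² = 0.294

0.294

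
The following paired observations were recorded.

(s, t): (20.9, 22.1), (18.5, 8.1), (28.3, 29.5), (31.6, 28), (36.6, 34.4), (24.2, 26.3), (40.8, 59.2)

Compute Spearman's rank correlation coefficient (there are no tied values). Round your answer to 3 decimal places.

0.964

Rank s: 2, 1, 4, 5, 6, 3, 7
Rank t: 2, 1, 5, 4, 6, 3, 7
d = rank(s) − rank(t): 0, 0, -1, 1, 0, 0, 0; Σd² = 2
ρ = 1 − 6Σd² / [n(n²−1)] = 1 − 6×2 / (7×48) = 1 − 12/336 ≈ 0.964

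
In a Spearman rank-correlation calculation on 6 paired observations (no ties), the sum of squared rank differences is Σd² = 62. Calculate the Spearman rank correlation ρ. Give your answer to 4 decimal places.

-0.7714

ρ = 1 − 6Σd² / [n(n²−1)] = 1 − 6×62 / (6×35)
  = 1 − 372/210 = 1 − 1.77143 ≈ -0.7714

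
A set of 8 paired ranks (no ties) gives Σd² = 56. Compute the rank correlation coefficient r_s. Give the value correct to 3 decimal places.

0.333

ρ = 1 − 6Σd² / [n(n²−1)] = 1 − 6×56 / (8×63)
  = 1 − 336/504 = 1 − 0.6667 ≈ 0.333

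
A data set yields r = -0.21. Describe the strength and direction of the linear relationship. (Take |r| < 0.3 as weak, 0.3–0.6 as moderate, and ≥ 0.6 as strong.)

r = -0.21 < 0 so the relationship is negative.
|r| = 0.21, which falls in the weak range.

weak negative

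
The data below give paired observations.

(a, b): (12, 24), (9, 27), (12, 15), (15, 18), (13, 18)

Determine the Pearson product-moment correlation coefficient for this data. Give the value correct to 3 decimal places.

-0.688

n = 5, Σa = 61, Σb = 102, Σa² = 763, Σb² = 2178, Σab = 1215
nΣab − ΣaΣb = 6075 − 6222 = -147
nΣa² − (Σa)² = 3815 − 3721 = 94; nΣb² − (Σb)² = 10890 − 10404 = 486
r = -147 / √(94 × 486) = -147 / 213.7382 ≈ -0.688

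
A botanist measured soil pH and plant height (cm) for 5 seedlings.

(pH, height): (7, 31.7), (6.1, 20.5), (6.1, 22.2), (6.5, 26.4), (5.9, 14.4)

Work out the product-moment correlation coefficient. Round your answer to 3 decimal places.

n = 5, Σx = 31.6, Σy = 115.2, Σx² = 200.48, Σy² = 2822.3, Σxy = 738.93
nΣxy − ΣxΣy = 3694.65 − 3640.32 = 54.33
nΣx² − (Σx)² = 1002.4 − 998.56 = 3.84; nΣy² − (Σy)² = 14111.5 − 13271.04 = 840.46
r = 54.33 / √(3.84 × 840.46) = 54.33 / 56.8099 ≈ 0.956

0.956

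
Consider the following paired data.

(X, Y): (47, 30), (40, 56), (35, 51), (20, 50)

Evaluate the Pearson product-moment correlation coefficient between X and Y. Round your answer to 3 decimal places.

n = 4, ΣX = 142, ΣY = 187, ΣX² = 5434, ΣY² = 9137, ΣXY = 6435
nΣXY − ΣXΣY = 25740 − 26554 = -814
nΣX² − (ΣX)² = 21736 − 20164 = 1572; nΣY² − (ΣY)² = 36548 − 34969 = 1579
r = -814 / √(1572 × 1579) = -814 / 1575.4961 ≈ -0.517

-0.517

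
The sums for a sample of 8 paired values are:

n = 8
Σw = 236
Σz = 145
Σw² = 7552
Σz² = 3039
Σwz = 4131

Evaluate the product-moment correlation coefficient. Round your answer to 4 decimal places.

r = (nΣwz − ΣwΣz) / √[(nΣw² − (Σw)²)(nΣz² − (Σz)²)]
Numerator: 8×4131 − 236×145 = -1172
Denominator: √[(60416 − 55696)(24312 − 21025)] = √[4720 × 3287] = 3938.8628
r = -1172 / 3938.8628 ≈ -0.2975

-0.2975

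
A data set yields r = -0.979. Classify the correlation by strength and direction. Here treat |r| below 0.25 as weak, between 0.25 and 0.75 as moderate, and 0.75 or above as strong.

strong negative

r = -0.979 < 0 so the relationship is negative.
|r| = 0.979, which falls in the strong range.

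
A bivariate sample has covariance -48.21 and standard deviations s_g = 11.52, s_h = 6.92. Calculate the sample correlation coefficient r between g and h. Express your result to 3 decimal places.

-0.605

r = Cov(g,h) / (s_g · s_h) = -48.21 / (11.52 × 6.92)
  = -48.21 / 79.7184 ≈ -0.605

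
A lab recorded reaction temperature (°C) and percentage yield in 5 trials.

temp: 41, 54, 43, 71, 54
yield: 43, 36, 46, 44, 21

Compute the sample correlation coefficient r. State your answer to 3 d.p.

n = 5, Σx = 263, Σy = 190, Σx² = 14403, Σy² = 7638, Σxy = 9943
nΣxy − ΣxΣy = 49715 − 49970 = -255
nΣx² − (Σx)² = 72015 − 69169 = 2846; nΣy² − (Σy)² = 38190 − 36100 = 2090
r = -255 / √(2846 × 2090) = -255 / 2438.8809 ≈ -0.105

-0.105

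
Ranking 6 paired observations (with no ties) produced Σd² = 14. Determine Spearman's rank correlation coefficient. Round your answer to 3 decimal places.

0.600

ρ = 1 − 6Σd² / [n(n²−1)] = 1 − 6×14 / (6×35)
  = 1 − 84/210 = 1 − 0.4000 ≈ 0.600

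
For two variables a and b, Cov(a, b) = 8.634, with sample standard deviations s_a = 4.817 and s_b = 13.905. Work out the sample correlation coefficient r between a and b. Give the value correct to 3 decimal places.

0.129

r = Cov(a,b) / (s_a · s_b) = 8.634 / (4.817 × 13.905)
  = 8.634 / 66.9804 ≈ 0.129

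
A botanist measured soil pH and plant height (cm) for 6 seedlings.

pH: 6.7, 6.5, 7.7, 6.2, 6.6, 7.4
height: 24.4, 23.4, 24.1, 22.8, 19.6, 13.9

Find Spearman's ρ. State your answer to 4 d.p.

Rank pH: 4, 2, 6, 1, 3, 5
Rank height: 6, 4, 5, 3, 2, 1
d = rank(pH) − rank(height): -2, -2, 1, -2, 1, 4; Σd² = 30
ρ = 1 − 6Σd² / [n(n²−1)] = 1 − 6×30 / (6×35) = 1 − 180/210 ≈ 0.1429

0.1429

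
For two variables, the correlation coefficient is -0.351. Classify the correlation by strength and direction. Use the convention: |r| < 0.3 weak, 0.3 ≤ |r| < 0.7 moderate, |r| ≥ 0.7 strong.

r = -0.351 < 0 so the relationship is negative.
|r| = 0.351, which falls in the moderate range.

moderate negative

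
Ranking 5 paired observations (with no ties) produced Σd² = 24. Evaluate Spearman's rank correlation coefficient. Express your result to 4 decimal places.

-0.2000

ρ = 1 − 6Σd² / [n(n²−1)] = 1 − 6×24 / (5×24)
  = 1 − 144/120 = 1 − 1.20000 ≈ -0.2000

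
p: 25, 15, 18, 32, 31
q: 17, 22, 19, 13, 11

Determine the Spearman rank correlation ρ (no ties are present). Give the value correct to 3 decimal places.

-0.900

Rank p: 3, 1, 2, 5, 4
Rank q: 3, 5, 4, 2, 1
d = rank(p) − rank(q): 0, -4, -2, 3, 3; Σd² = 38
ρ = 1 − 6Σd² / [n(n²−1)] = 1 − 6×38 / (5×24) = 1 − 228/120 ≈ -0.900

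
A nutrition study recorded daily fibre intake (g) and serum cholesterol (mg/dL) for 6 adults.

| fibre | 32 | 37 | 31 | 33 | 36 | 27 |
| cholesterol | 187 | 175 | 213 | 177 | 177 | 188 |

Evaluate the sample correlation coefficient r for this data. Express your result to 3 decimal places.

n = 6, Σx = 196, Σy = 1117, Σx² = 6468, Σy² = 208965, Σxy = 36351
nΣxy − ΣxΣy = 218106 − 218932 = -826
nΣx² − (Σx)² = 38808 − 38416 = 392; nΣy² − (Σy)² = 1253790 − 1247689 = 6101
r = -826 / √(392 × 6101) = -826 / 1546.4773 ≈ -0.534

-0.534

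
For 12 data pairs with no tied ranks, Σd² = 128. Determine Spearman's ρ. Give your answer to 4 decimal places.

0.5524

ρ = 1 − 6Σd² / [n(n²−1)] = 1 − 6×128 / (12×143)
  = 1 − 768/1716 = 1 − 0.44755 ≈ 0.5524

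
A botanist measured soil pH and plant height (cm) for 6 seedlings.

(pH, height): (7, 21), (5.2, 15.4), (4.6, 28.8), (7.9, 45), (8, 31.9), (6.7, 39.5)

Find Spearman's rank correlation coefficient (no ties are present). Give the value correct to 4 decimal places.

Rank pH: 4, 2, 1, 5, 6, 3
Rank height: 2, 1, 3, 6, 4, 5
d = rank(pH) − rank(height): 2, 1, -2, -1, 2, -2; Σd² = 18
ρ = 1 − 6Σd² / [n(n²−1)] = 1 − 6×18 / (6×35) = 1 − 108/210 ≈ 0.4857

0.4857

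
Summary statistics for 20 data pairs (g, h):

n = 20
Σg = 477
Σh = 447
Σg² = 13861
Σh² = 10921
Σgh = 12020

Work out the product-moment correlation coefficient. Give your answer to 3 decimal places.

0.894

r = (nΣgh − ΣgΣh) / √[(nΣg² − (Σg)²)(nΣh² − (Σh)²)]
Numerator: 20×12020 − 477×447 = 27181
Denominator: √[(277220 − 227529)(218420 − 199809)] = √[49691 × 18611] = 30410.5114
r = 27181 / 30410.5114 ≈ 0.894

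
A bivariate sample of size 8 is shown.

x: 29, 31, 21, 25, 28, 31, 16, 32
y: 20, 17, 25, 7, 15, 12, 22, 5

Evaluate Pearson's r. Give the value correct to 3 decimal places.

-0.588

n = 8, Σx = 213, Σy = 123, Σx² = 5893, Σy² = 2241, Σxy = 3111
nΣxy − ΣxΣy = 24888 − 26199 = -1311
nΣx² − (Σx)² = 47144 − 45369 = 1775; nΣy² − (Σy)² = 17928 − 15129 = 2799
r = -1311 / √(1775 × 2799) = -1311 / 2228.9515 ≈ -0.588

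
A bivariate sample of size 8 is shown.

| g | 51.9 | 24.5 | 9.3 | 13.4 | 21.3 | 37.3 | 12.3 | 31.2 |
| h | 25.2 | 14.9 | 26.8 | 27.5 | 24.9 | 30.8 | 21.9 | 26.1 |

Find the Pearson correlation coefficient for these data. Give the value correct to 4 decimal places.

n = 8, Σg = 201.2, Σh = 198.1, Σg² = 6529.62, Σh² = 5061.01, Σgh = 5053.57
nΣgh − ΣgΣh = 40428.56 − 39857.72 = 570.84
nΣg² − (Σg)² = 52236.96 − 40481.44 = 11755.52; nΣh² − (Σh)² = 40488.08 − 39243.61 = 1244.47
r = 570.84 / √(11755.52 × 1244.47) = 570.84 / 3824.8388 ≈ 0.1492

0.1492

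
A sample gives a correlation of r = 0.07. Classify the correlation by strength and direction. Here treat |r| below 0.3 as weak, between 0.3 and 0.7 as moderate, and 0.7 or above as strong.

r = 0.07 > 0 so the relationship is positive.
|r| = 0.07, which falls in the weak range.

weak positive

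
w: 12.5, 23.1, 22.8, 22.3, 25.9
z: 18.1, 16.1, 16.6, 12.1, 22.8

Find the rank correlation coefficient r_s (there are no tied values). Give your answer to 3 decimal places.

0.300

Rank w: 1, 4, 3, 2, 5
Rank z: 4, 2, 3, 1, 5
d = rank(w) − rank(z): -3, 2, 0, 1, 0; Σd² = 14
ρ = 1 − 6Σd² / [n(n²−1)] = 1 − 6×14 / (5×24) = 1 − 84/120 ≈ 0.300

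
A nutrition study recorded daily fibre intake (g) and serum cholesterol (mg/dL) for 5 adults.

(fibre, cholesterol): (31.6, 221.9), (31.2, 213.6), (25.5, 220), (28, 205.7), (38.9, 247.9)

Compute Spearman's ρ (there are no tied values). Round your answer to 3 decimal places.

Rank fibre: 4, 3, 1, 2, 5
Rank cholesterol: 4, 2, 3, 1, 5
d = rank(fibre) − rank(cholesterol): 0, 1, -2, 1, 0; Σd² = 6
ρ = 1 − 6Σd² / [n(n²−1)] = 1 − 6×6 / (5×24) = 1 − 36/120 ≈ 0.700

0.700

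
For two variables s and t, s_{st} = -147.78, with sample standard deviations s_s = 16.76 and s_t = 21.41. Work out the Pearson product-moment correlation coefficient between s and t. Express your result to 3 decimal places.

-0.412

r = Cov(s,t) / (s_s · s_t) = -147.78 / (16.76 × 21.41)
  = -147.78 / 358.8316 ≈ -0.412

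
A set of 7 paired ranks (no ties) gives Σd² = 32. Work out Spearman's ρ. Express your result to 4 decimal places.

ρ = 1 − 6Σd² / [n(n²−1)] = 1 − 6×32 / (7×48)
  = 1 − 192/336 = 1 − 0.57143 ≈ 0.4286

0.4286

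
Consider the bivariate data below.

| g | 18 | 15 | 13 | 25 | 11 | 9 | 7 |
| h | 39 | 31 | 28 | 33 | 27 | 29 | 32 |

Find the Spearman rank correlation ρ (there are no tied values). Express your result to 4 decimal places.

Rank g: 6, 5, 4, 7, 3, 2, 1
Rank h: 7, 4, 2, 6, 1, 3, 5
d = rank(g) − rank(h): -1, 1, 2, 1, 2, -1, -4; Σd² = 28
ρ = 1 − 6Σd² / [n(n²−1)] = 1 − 6×28 / (7×48) = 1 − 168/336 ≈ 0.5000

0.5000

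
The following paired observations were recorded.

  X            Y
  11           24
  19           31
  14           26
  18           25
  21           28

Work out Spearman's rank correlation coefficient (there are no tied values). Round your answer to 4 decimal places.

Rank X: 1, 4, 2, 3, 5
Rank Y: 1, 5, 3, 2, 4
d = rank(X) − rank(Y): 0, -1, -1, 1, 1; Σd² = 4
ρ = 1 − 6Σd² / [n(n²−1)] = 1 − 6×4 / (5×24) = 1 − 24/120 ≈ 0.8000

0.8000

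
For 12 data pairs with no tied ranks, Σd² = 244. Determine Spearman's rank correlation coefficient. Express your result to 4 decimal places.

ρ = 1 − 6Σd² / [n(n²−1)] = 1 − 6×244 / (12×143)
  = 1 − 1464/1716 = 1 − 0.85315 ≈ 0.1469

0.1469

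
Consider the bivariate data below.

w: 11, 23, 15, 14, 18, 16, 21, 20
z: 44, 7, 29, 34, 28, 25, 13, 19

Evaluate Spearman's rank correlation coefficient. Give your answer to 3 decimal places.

Rank w: 1, 8, 3, 2, 5, 4, 7, 6
Rank z: 8, 1, 6, 7, 5, 4, 2, 3
d = rank(w) − rank(z): -7, 7, -3, -5, 0, 0, 5, 3; Σd² = 166
ρ = 1 − 6Σd² / [n(n²−1)] = 1 − 6×166 / (8×63) = 1 − 996/504 ≈ -0.976

-0.976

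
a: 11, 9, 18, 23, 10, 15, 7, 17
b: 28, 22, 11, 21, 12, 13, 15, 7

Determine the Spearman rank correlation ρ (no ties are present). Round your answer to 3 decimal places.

-0.333

Rank a: 4, 2, 7, 8, 3, 5, 1, 6
Rank b: 8, 7, 2, 6, 3, 4, 5, 1
d = rank(a) − rank(b): -4, -5, 5, 2, 0, 1, -4, 5; Σd² = 112
ρ = 1 − 6Σd² / [n(n²−1)] = 1 − 6×112 / (8×63) = 1 − 672/504 ≈ -0.333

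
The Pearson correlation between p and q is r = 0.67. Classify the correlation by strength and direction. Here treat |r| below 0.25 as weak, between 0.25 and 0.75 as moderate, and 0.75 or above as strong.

moderate positive

r = 0.67 > 0 so the relationship is positive.
|r| = 0.67, which falls in the moderate range.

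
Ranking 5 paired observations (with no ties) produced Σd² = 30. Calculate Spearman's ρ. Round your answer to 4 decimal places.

ρ = 1 − 6Σd² / [n(n²−1)] = 1 − 6×30 / (5×24)
  = 1 − 180/120 = 1 − 1.50000 ≈ -0.5000

-0.5000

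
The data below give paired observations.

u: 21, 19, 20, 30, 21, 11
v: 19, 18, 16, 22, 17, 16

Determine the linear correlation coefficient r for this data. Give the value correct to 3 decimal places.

0.840

n = 6, Σu = 122, Σv = 108, Σu² = 2664, Σv² = 1970, Σuv = 2254
nΣuv − ΣuΣv = 13524 − 13176 = 348
nΣu² − (Σu)² = 15984 − 14884 = 1100; nΣv² − (Σv)² = 11820 − 11664 = 156
r = 348 / √(1100 × 156) = 348 / 414.2463 ≈ 0.840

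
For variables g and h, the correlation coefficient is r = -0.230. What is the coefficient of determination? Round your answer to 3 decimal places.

0.053

r² = (-0.230)² = 0.053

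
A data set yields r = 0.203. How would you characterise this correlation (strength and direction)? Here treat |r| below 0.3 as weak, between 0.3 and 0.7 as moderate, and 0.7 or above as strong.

weak positive

r = 0.203 > 0 so the relationship is positive.
|r| = 0.203, which falls in the weak range.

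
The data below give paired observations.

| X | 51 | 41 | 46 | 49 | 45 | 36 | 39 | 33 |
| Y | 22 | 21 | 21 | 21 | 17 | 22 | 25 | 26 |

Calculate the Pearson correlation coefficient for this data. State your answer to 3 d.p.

n = 8, ΣX = 340, ΣY = 175, ΣX² = 14730, ΣY² = 3881, ΣXY = 7368
nΣXY − ΣXΣY = 58944 − 59500 = -556
nΣX² − (ΣX)² = 117840 − 115600 = 2240; nΣY² − (ΣY)² = 31048 − 30625 = 423
r = -556 / √(2240 × 423) = -556 / 973.4064 ≈ -0.571

-0.571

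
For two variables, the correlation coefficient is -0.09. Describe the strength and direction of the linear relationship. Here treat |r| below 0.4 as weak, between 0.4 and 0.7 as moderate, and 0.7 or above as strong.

weak negative

r = -0.09 < 0 so the relationship is negative.
|r| = 0.09, which falls in the weak range.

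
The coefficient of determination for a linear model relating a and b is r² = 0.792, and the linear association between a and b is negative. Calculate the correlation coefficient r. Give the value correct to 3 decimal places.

-0.890

|r| = √0.792 = 0.890
The association is negative, so r = −0.890.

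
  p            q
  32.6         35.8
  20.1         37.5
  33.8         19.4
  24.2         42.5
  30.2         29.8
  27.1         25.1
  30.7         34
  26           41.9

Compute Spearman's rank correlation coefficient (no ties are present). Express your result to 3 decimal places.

Rank p: 7, 1, 8, 2, 5, 4, 6, 3
Rank q: 5, 6, 1, 8, 3, 2, 4, 7
d = rank(p) − rank(q): 2, -5, 7, -6, 2, 2, 2, -4; Σd² = 142
ρ = 1 − 6Σd² / [n(n²−1)] = 1 − 6×142 / (8×63) = 1 − 852/504 ≈ -0.690

-0.690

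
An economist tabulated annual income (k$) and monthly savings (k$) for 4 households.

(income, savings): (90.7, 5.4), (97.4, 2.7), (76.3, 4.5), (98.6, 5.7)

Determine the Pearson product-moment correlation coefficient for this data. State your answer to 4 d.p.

n = 4, Σx = 363, Σy = 18.3, Σx² = 33256.9, Σy² = 89.19, Σxy = 1658.13
nΣxy − ΣxΣy = 6632.52 − 6642.9 = -10.38
nΣx² − (Σx)² = 133027.6 − 131769 = 1258.6; nΣy² − (Σy)² = 356.76 − 334.89 = 21.87
r = -10.38 / √(1258.6 × 21.87) = -10.38 / 165.9084 ≈ -0.0626

-0.0626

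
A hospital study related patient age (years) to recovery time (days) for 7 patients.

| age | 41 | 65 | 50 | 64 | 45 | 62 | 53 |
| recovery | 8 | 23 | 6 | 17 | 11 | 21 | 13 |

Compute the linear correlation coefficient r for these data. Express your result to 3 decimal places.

n = 7, Σx = 380, Σy = 99, Σx² = 21180, Σy² = 1649, Σxy = 5697
nΣxy − ΣxΣy = 39879 − 37620 = 2259
nΣx² − (Σx)² = 148260 − 144400 = 3860; nΣy² − (Σy)² = 11543 − 9801 = 1742
r = 2259 / √(3860 × 1742) = 2259 / 2593.0908 ≈ 0.871

0.871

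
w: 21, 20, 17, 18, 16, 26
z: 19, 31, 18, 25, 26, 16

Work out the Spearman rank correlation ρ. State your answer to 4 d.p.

-0.4286

Rank w: 5, 4, 2, 3, 1, 6
Rank z: 3, 6, 2, 4, 5, 1
d = rank(w) − rank(z): 2, -2, 0, -1, -4, 5; Σd² = 50
ρ = 1 − 6Σd² / [n(n²−1)] = 1 − 6×50 / (6×35) = 1 − 300/210 ≈ -0.4286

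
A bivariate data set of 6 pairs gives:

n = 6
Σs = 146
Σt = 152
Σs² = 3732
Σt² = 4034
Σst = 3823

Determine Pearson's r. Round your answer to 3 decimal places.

0.686

r = (nΣst − ΣsΣt) / √[(nΣs² − (Σs)²)(nΣt² − (Σt)²)]
Numerator: 6×3823 − 146×152 = 746
Denominator: √[(22392 − 21316)(24204 − 23104)] = √[1076 × 1100] = 1087.9338
r = 746 / 1087.9338 ≈ 0.686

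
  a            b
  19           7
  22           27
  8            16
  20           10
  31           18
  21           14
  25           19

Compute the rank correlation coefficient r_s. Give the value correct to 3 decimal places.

Rank a: 2, 5, 1, 3, 7, 4, 6
Rank b: 1, 7, 4, 2, 5, 3, 6
d = rank(a) − rank(b): 1, -2, -3, 1, 2, 1, 0; Σd² = 20
ρ = 1 − 6Σd² / [n(n²−1)] = 1 − 6×20 / (7×48) = 1 − 120/336 ≈ 0.643

0.643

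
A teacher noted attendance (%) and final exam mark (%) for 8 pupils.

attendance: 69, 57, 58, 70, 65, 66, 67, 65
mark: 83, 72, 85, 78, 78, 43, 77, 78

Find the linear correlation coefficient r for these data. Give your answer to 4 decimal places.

n = 8, Σx = 517, Σy = 594, Σx² = 33569, Σy² = 45328, Σxy = 38358
nΣxy − ΣxΣy = 306864 − 307098 = -234
nΣx² − (Σx)² = 268552 − 267289 = 1263; nΣy² − (Σy)² = 362624 − 352836 = 9788
r = -234 / √(1263 × 9788) = -234 / 3515.9983 ≈ -0.0666

-0.0666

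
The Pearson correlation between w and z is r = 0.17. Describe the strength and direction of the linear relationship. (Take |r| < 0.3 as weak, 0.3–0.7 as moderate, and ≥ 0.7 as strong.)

weak positive

r = 0.17 > 0 so the relationship is positive.
|r| = 0.17, which falls in the weak range.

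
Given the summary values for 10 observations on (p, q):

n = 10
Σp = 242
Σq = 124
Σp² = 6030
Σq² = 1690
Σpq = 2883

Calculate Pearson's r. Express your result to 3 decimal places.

r = (nΣpq − ΣpΣq) / √[(nΣp² − (Σp)²)(nΣq² − (Σq)²)]
Numerator: 10×2883 − 242×124 = -1178
Denominator: √[(60300 − 58564)(16900 − 15376)] = √[1736 × 1524] = 1626.5497
r = -1178 / 1626.5497 ≈ -0.724

-0.724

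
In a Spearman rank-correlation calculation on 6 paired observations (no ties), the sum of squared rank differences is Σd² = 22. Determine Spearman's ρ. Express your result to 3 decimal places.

ρ = 1 − 6Σd² / [n(n²−1)] = 1 − 6×22 / (6×35)
  = 1 − 132/210 = 1 − 0.6286 ≈ 0.371

0.371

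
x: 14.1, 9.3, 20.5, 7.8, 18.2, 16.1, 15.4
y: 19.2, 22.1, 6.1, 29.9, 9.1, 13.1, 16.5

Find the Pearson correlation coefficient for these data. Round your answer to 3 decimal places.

-0.971

n = 7, Σx = 101.4, Σy = 116, Σx² = 1594, Σy² = 2314.94, Σxy = 1465.15
nΣxy − ΣxΣy = 10256.05 − 11762.4 = -1506.35
nΣx² − (Σx)² = 11158 − 10281.96 = 876.04; nΣy² − (Σy)² = 16204.58 − 13456 = 2748.58
r = -1506.35 / √(876.04 × 2748.58) = -1506.35 / 1551.7300 ≈ -0.971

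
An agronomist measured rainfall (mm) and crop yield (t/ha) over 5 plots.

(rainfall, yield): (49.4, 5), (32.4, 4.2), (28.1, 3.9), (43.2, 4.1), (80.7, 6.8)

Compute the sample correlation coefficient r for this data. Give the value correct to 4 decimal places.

0.9710

n = 5, Σx = 233.8, Σy = 24, Σx² = 12658.46, Σy² = 120.9, Σxy = 1218.55
nΣxy − ΣxΣy = 6092.75 − 5611.2 = 481.55
nΣx² − (Σx)² = 63292.3 − 54662.44 = 8629.86; nΣy² − (Σy)² = 604.5 − 576 = 28.5
r = 481.55 / √(8629.86 × 28.5) = 481.55 / 495.9345 ≈ 0.9710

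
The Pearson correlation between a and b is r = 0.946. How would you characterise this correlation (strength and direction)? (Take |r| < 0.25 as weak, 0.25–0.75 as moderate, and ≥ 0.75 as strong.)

r = 0.946 > 0 so the relationship is positive.
|r| = 0.946, which falls in the strong range.

strong positive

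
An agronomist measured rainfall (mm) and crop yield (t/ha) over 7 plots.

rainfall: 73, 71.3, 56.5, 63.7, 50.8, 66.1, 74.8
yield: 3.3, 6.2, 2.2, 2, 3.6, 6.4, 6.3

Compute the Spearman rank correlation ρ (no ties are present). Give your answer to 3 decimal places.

Rank rainfall: 6, 5, 2, 3, 1, 4, 7
Rank yield: 3, 5, 2, 1, 4, 7, 6
d = rank(rainfall) − rank(yield): 3, 0, 0, 2, -3, -3, 1; Σd² = 32
ρ = 1 − 6Σd² / [n(n²−1)] = 1 − 6×32 / (7×48) = 1 − 192/336 ≈ 0.429

0.429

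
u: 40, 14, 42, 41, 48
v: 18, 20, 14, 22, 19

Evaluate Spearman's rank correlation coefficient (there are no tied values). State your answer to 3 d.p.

-0.300

Rank u: 2, 1, 4, 3, 5
Rank v: 2, 4, 1, 5, 3
d = rank(u) − rank(v): 0, -3, 3, -2, 2; Σd² = 26
ρ = 1 − 6Σd² / [n(n²−1)] = 1 − 6×26 / (5×24) = 1 − 156/120 ≈ -0.300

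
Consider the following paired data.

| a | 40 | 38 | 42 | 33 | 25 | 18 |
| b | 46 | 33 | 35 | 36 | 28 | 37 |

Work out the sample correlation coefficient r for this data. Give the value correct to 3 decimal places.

n = 6, Σa = 196, Σb = 215, Σa² = 6846, Σb² = 7879, Σab = 7118
nΣab − ΣaΣb = 42708 − 42140 = 568
nΣa² − (Σa)² = 41076 − 38416 = 2660; nΣb² − (Σb)² = 47274 − 46225 = 1049
r = 568 / √(2660 × 1049) = 568 / 1670.4311 ≈ 0.340

0.340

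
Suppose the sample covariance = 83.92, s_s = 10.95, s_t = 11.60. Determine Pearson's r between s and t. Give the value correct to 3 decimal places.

r = Cov(s,t) / (s_s · s_t) = 83.92 / (10.95 × 11.60)
  = 83.92 / 127.0200 ≈ 0.661

0.661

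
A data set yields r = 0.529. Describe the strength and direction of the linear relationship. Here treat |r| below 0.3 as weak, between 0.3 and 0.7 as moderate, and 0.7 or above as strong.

moderate positive

r = 0.529 > 0 so the relationship is positive.
|r| = 0.529, which falls in the moderate range.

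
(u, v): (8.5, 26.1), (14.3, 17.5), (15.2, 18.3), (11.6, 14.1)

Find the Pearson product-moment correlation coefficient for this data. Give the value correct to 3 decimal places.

-0.623

n = 4, Σu = 49.6, Σv = 76, Σu² = 642.34, Σv² = 1521.16, Σuv = 913.82
nΣuv − ΣuΣv = 3655.28 − 3769.6 = -114.32
nΣu² − (Σu)² = 2569.36 − 2460.16 = 109.2; nΣv² − (Σv)² = 6084.64 − 5776 = 308.64
r = -114.32 / √(109.2 × 308.64) = -114.32 / 183.5851 ≈ -0.623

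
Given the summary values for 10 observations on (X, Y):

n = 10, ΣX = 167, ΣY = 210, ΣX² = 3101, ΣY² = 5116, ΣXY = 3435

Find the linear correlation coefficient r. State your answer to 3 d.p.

r = (nΣXY − ΣXΣY) / √[(nΣX² − (ΣX)²)(nΣY² − (ΣY)²)]
Numerator: 10×3435 − 167×210 = -720
Denominator: √[(31010 − 27889)(51160 − 44100)] = √[3121 × 7060] = 4694.0665
r = -720 / 4694.0665 ≈ -0.153

-0.153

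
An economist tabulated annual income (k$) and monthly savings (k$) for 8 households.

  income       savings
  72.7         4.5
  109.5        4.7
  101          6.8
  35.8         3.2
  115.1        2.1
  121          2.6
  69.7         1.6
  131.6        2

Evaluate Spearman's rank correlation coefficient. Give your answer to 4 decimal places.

Rank income: 3, 5, 4, 1, 6, 7, 2, 8
Rank savings: 6, 7, 8, 5, 3, 4, 1, 2
d = rank(income) − rank(savings): -3, -2, -4, -4, 3, 3, 1, 6; Σd² = 100
ρ = 1 − 6Σd² / [n(n²−1)] = 1 − 6×100 / (8×63) = 1 − 600/504 ≈ -0.1905

-0.1905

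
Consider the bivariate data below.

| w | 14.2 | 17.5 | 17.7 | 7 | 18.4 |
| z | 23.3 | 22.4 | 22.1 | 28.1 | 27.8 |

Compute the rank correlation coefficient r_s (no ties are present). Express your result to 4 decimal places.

-0.4000

Rank w: 2, 3, 4, 1, 5
Rank z: 3, 2, 1, 5, 4
d = rank(w) − rank(z): -1, 1, 3, -4, 1; Σd² = 28
ρ = 1 − 6Σd² / [n(n²−1)] = 1 − 6×28 / (5×24) = 1 − 168/120 ≈ -0.4000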